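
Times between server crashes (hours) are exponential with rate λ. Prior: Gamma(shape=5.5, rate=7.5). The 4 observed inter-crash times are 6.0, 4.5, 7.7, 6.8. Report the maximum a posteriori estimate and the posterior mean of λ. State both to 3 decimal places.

Σ times = 25.0. Posterior: Gamma(shape = 5.5+4 = 9.5, rate = 7.5+25.0 = 32.5).
Mode = (α−1)/β = 8.5/32.5 = 0.262.
Mean = α/β = 9.5/32.5 = 0.292.

MAP: 0.262. Posterior mean: 0.292.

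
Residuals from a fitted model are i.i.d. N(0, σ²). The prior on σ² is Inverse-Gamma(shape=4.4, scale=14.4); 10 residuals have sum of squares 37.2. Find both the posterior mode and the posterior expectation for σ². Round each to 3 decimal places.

MAP = 3.173; posterior mean = 3.929

Posterior: Inverse-Gamma(shape = 4.4+10/2 = 9.4, scale = 14.4+37.2/2 = 33.0).
Mode = β/(α+1) = 33.0/10.4 = 3.173.
Mean = β/(α−1) = 33.0/8.4 = 3.929.
Mean > mode: the posterior has a right tail.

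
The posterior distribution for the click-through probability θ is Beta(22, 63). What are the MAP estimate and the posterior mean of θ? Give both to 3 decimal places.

MAP: 0.253. Posterior mean: 0.259.

Mode = (22−1)/(22+63−2) = 21/83 = 0.253.
Mean = 22/(22+63) = 22/85 = 0.259.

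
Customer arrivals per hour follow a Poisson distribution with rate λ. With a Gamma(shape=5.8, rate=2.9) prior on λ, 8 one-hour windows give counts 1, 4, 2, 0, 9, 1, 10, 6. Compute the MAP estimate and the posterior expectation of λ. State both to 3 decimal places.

MAP = 3.468, posterior mean = 3.560

Σ counts = 33. Posterior: Gamma(shape = 5.8+33 = 38.8, rate = 2.9+8 = 10.9).
Mode = (α−1)/β = 37.8/10.9 = 3.468.
Mean = α/β = 38.8/10.9 = 3.560.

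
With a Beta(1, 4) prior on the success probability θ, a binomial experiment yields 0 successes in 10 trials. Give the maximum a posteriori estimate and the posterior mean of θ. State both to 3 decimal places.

Posterior: Beta(1+0, 4+10) = Beta(1, 14).
Since α = 1 ≤ 1 and β > 1, the Beta density is monotone decreasing on [0,1]; the mode is at 0.
Mean = 1/(1+14) = 0.067.

maximum a posteriori estimate = 0.000, posterior mean = 0.067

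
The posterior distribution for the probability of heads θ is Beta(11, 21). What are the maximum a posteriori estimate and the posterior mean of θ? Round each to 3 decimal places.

Mode = (11−1)/(11+21−2) = 10/30 = 0.333.
Mean = 11/(11+21) = 11/32 = 0.344.
The mean is pulled above the mode by the posterior's right skew.

MAP = 0.333; posterior mean = 0.344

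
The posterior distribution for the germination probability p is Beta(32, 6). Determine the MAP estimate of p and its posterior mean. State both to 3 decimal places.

Mode = (32−1)/(32+6−2) = 31/36 = 0.861.
Mean = 32/(32+6) = 32/38 = 0.842.
The mean is pulled below the mode by the posterior's left skew.

MAP estimate = 0.861, posterior mean = 0.842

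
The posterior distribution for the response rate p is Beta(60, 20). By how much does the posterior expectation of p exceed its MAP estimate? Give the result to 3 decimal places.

-0.006

Mode = (60−1)/(60+20−2) = 59/78 = 0.756.
Mean = 60/(60+20) = 60/80 = 0.750.
Difference = 0.750 − 0.756 = -0.006.
The mean is pulled below the mode by the posterior's left skew.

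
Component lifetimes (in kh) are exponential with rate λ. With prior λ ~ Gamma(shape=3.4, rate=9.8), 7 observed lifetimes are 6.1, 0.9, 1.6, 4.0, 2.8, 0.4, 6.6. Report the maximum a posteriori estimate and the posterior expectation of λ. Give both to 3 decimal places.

Σ times = 22.4. Posterior: Gamma(shape = 3.4+7 = 10.4, rate = 9.8+22.4 = 32.2).
Mode = (α−1)/β = 9.4/32.2 = 0.292.
Mean = α/β = 10.4/32.2 = 0.323.

λ_MAP = 0.292, E[λ|data] = 0.323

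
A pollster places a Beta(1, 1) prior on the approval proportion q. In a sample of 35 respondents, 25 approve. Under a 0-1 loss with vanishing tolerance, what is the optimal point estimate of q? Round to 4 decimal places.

0.7143

Posterior: Beta(1+25, 1+10) = Beta(26, 11).
Mode = (26−1)/(26+11−2) = 25/35 = 0.7143.
Mean = 26/(26+11) = 26/37 = 0.7027.
This is the posterior mode — the MAP estimate.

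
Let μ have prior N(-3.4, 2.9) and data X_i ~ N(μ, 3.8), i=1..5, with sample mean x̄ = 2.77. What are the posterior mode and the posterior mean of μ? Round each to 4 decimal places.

Posterior for μ is Normal. Precision-weighted mean: (1/2.9·-3.4 + 5/3.8·2.77) / (1/2.9 + 5/3.8) = 1.4888.
A Normal posterior is symmetric, so mode = mean.

posterior mode = 1.4888, posterior mean = 1.4888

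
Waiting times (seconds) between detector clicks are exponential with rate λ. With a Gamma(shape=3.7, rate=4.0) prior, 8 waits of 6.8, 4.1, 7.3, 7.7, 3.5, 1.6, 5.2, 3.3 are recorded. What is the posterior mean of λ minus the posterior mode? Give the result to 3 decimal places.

0.023

Σ times = 39.5. Posterior: Gamma(shape = 3.7+8 = 11.7, rate = 4.0+39.5 = 43.5).
Mode = (α−1)/β = 10.7/43.5 = 0.246.
Mean = α/β = 11.7/43.5 = 0.269.
Difference = 0.269 − 0.246 = 0.023.
The posterior is right-skewed, so the mean exceeds the mode.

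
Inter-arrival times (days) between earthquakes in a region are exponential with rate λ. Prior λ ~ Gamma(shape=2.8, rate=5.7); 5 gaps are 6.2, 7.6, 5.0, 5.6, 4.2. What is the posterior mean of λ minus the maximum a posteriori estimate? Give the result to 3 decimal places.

Σ times = 28.6. Posterior: Gamma(shape = 2.8+5 = 7.8, rate = 5.7+28.6 = 34.3).
Mode = (α−1)/β = 6.8/34.3 = 0.198.
Mean = α/β = 7.8/34.3 = 0.227.
Difference = 0.227 − 0.198 = 0.029.
The mean is pulled above the mode by the posterior's right skew.

0.029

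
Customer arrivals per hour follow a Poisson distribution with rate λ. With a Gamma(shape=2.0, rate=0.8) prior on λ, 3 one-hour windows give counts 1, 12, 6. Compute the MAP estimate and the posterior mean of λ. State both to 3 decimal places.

MAP = 5.263; posterior mean = 5.526

Σ counts = 19. Posterior: Gamma(shape = 2.0+19 = 21.0, rate = 0.8+3 = 3.8).
Mode = (α−1)/β = 20.0/3.8 = 5.263.
Mean = α/β = 21.0/3.8 = 5.526.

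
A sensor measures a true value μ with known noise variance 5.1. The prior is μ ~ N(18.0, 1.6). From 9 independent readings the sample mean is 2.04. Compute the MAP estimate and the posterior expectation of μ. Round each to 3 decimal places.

MAP = 6.214; posterior mean = 6.214

Posterior for μ is Normal. Precision-weighted mean: (1/1.6·18.0 + 9/5.1·2.04) / (1/1.6 + 9/5.1) = 6.214.
A Normal posterior is symmetric, so mode = mean.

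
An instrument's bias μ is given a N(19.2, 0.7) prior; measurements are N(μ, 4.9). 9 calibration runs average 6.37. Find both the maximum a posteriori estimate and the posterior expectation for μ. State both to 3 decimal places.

Posterior for μ is Normal. Precision-weighted mean: (1/0.7·19.2 + 9/4.9·6.37) / (1/0.7 + 9/4.9) = 11.983.
A Normal posterior is symmetric, so mode = mean.

MAP = 11.983; posterior mean = 11.983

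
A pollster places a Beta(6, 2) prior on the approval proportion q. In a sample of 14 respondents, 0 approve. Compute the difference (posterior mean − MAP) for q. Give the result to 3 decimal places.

0.023

Posterior: Beta(6+0, 2+14) = Beta(6, 16).
Mode = (6−1)/(6+16−2) = 5/20 = 0.250.
Mean = 6/(6+16) = 6/22 = 0.273.
Difference = 0.273 − 0.250 = 0.023.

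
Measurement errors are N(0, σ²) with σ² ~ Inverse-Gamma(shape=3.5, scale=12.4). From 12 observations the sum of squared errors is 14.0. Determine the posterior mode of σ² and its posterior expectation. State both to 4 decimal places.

Posterior: Inverse-Gamma(shape = 3.5+12/2 = 9.5, scale = 12.4+14.0/2 = 19.4).
Mode = β/(α+1) = 19.4/10.5 = 1.8476.
Mean = β/(α−1) = 19.4/8.5 = 2.2824.
The posterior is right-skewed, so the mean exceeds the mode.

σ²_MAP = 1.8476, E[σ²|data] = 2.2824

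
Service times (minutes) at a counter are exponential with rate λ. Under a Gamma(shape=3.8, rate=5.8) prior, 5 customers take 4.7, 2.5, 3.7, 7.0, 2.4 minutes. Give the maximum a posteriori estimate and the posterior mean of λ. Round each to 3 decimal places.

Σ times = 20.3. Posterior: Gamma(shape = 3.8+5 = 8.8, rate = 5.8+20.3 = 26.1).
Mode = (α−1)/β = 7.8/26.1 = 0.299.
Mean = α/β = 8.8/26.1 = 0.337.

MAP = 0.299; posterior mean = 0.337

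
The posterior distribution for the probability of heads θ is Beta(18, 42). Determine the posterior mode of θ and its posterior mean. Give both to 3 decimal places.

Mode = (18−1)/(18+42−2) = 17/58 = 0.293.
Mean = 18/(18+42) = 18/60 = 0.300.
The mean is pulled above the mode by the posterior's right skew.

MAP = 0.293, posterior mean = 0.300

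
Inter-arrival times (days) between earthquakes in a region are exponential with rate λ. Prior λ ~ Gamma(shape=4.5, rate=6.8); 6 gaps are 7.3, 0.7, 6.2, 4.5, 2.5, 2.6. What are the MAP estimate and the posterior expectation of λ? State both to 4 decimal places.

Σ times = 23.8. Posterior: Gamma(shape = 4.5+6 = 10.5, rate = 6.8+23.8 = 30.6).
Mode = (α−1)/β = 9.5/30.6 = 0.3105.
Mean = α/β = 10.5/30.6 = 0.3431.
The posterior is right-skewed, so the mean exceeds the mode.

MAP = 0.3105, posterior mean = 0.3431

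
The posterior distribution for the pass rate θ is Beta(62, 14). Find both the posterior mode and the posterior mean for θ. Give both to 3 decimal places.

posterior mode = 0.824, posterior mean = 0.816

Mode = (62−1)/(62+14−2) = 61/74 = 0.824.
Mean = 62/(62+14) = 62/76 = 0.816.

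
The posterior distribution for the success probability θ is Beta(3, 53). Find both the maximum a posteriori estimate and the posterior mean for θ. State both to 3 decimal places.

Mode = (3−1)/(3+53−2) = 2/54 = 0.037.
Mean = 3/(3+53) = 3/56 = 0.054.
Right-skewed posterior ⇒ mode < mean.

MAP = 0.037; posterior mean = 0.054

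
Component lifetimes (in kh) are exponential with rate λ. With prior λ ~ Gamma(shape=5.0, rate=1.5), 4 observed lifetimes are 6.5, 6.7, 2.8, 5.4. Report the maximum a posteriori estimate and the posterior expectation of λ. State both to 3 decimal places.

MAP = 0.349; posterior mean = 0.393

Σ times = 21.4. Posterior: Gamma(shape = 5.0+4 = 9.0, rate = 1.5+21.4 = 22.9).
Mode = (α−1)/β = 8.0/22.9 = 0.349.
Mean = α/β = 9.0/22.9 = 0.393.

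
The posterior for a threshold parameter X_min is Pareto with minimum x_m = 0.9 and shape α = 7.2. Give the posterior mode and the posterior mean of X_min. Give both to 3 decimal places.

The Pareto density is strictly decreasing on [x_m, ∞), so the mode is x_m = 0.900.
Mean = α·x_m/(α−1) = 7.2·0.9/6.2 = 1.045.
The posterior is right-skewed, so the mean exceeds the mode.

MAP: 0.900. Posterior mean: 1.045.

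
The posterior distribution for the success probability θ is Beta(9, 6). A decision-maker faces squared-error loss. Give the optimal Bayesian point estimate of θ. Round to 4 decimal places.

0.6000

Mode = (9−1)/(9+6−2) = 8/13 = 0.6154.
Mean = 9/(9+6) = 9/15 = 0.6000.
Squared-error loss ⇒ the optimal estimator is the posterior mean.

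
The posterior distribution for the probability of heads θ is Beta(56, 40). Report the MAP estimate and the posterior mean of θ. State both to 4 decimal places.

Mode = (56−1)/(56+40−2) = 55/94 = 0.5851.
Mean = 56/(56+40) = 56/96 = 0.5833.

θ_MAP = 0.5851, E[θ|data] = 0.5833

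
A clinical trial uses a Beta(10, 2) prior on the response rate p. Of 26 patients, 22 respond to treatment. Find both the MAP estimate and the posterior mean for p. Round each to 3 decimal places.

Posterior: Beta(10+22, 2+4) = Beta(32, 6).
Mode = (32−1)/(32+6−2) = 31/36 = 0.861.
Mean = 32/(32+6) = 32/38 = 0.842.
Left-skewed posterior ⇒ mean < mode.

p_MAP = 0.861, E[p|data] = 0.842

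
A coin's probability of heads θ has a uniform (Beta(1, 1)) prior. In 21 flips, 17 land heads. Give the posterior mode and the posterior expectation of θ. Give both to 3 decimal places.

MAP: 0.810. Posterior mean: 0.783.

Posterior: Beta(1+17, 1+4) = Beta(18, 5).
Mode = (18−1)/(18+5−2) = 17/21 = 0.810.
With a flat prior the MAP equals the MLE, 17/21.
Mean = 18/(18+5) = 18/23 = 0.783.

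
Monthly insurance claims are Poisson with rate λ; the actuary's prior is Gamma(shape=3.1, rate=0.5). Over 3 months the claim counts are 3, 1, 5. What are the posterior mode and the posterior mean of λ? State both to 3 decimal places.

Σ counts = 9. Posterior: Gamma(shape = 3.1+9 = 12.1, rate = 0.5+3 = 3.5).
Mode = (α−1)/β = 11.1/3.5 = 3.171.
Mean = α/β = 12.1/3.5 = 3.457.
The mean is pulled above the mode by the posterior's right skew.

λ_MAP = 3.171, E[λ|data] = 3.457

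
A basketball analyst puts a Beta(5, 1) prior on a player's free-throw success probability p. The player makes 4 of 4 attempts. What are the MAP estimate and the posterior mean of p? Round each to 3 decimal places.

Posterior: Beta(5+4, 1+0) = Beta(9, 1).
Since β = 1 ≤ 1 and α > 1, the Beta density is monotone increasing on [0,1]; the mode is at 1.
Mean = 9/(9+1) = 0.900.
The posterior is left-skewed, so the mode exceeds the mean.

MAP: 1.000. Posterior mean: 0.900.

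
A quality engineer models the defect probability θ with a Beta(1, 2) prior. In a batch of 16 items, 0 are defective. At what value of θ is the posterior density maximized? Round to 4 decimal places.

0.0000

Posterior: Beta(1+0, 2+16) = Beta(1, 18).
Since α = 1 ≤ 1 and β > 1, the Beta density is monotone decreasing on [0,1]; the mode is at 0.
Mean = 1/(1+18) = 0.0526.
This is the posterior mode — the MAP estimate.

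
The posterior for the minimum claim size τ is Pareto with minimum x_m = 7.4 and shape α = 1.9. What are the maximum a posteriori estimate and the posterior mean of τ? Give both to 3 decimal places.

τ_MAP = 7.400, E[τ|data] = 15.622

The Pareto density is strictly decreasing on [x_m, ∞), so the mode is x_m = 7.400.
Mean = α·x_m/(α−1) = 1.9·7.4/0.9 = 15.622.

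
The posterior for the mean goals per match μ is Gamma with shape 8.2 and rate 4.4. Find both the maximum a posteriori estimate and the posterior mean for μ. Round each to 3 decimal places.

MAP = 1.636; posterior mean = 1.864

Mode = (α−1)/β = 7.2/4.4 = 1.636.
Mean = α/β = 8.2/4.4 = 1.864.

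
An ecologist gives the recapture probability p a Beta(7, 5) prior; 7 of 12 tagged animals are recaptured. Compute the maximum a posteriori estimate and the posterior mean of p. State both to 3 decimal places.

Posterior: Beta(7+7, 5+5) = Beta(14, 10).
Mode = (14−1)/(14+10−2) = 13/22 = 0.591.
Mean = 14/(14+10) = 14/24 = 0.583.

MAP: 0.591. Posterior mean: 0.583.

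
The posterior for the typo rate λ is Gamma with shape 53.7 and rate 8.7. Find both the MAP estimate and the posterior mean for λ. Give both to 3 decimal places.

Mode = (α−1)/β = 52.7/8.7 = 6.057.
Mean = α/β = 53.7/8.7 = 6.172.

λ_MAP = 6.057, E[λ|data] = 6.172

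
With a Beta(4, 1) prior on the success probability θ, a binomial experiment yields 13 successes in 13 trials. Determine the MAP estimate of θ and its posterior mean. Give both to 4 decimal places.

Posterior: Beta(4+13, 1+0) = Beta(17, 1).
Since β = 1 ≤ 1 and α > 1, the Beta density is monotone increasing on [0,1]; the mode is at 1.
Mean = 17/(17+1) = 0.9444.

θ_MAP = 1.0000, E[θ|data] = 0.9444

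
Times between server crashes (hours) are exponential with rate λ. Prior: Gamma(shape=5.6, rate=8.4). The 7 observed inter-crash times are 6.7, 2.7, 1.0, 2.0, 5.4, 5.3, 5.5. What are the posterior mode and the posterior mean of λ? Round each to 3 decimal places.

Σ times = 28.6. Posterior: Gamma(shape = 5.6+7 = 12.6, rate = 8.4+28.6 = 37.0).
Mode = (α−1)/β = 11.6/37.0 = 0.314.
Mean = α/β = 12.6/37.0 = 0.341.

MAP = 0.314, posterior mean = 0.341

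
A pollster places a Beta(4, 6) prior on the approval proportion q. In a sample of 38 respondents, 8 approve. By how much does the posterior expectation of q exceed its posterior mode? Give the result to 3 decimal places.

Posterior: Beta(4+8, 6+30) = Beta(12, 36).
Mode = (12−1)/(12+36−2) = 11/46 = 0.239.
Mean = 12/(12+36) = 12/48 = 0.250.
Difference = 0.250 − 0.239 = 0.011.
The posterior is right-skewed, so the mean exceeds the mode.

0.011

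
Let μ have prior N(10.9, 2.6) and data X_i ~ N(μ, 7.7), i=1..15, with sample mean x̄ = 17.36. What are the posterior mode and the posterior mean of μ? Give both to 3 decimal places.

posterior mode = 16.295, posterior mean = 16.295

Posterior for μ is Normal. Precision-weighted mean: (1/2.6·10.9 + 15/7.7·17.36) / (1/2.6 + 15/7.7) = 16.295.
A Normal posterior is symmetric, so mode = mean.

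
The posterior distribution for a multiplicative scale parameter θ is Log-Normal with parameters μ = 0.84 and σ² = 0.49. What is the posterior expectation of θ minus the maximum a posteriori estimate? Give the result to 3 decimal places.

Mode = exp(μ − σ²) = exp(0.35) = 1.419.
Mean = exp(μ + σ²/2) = exp(1.085) = 2.959.
Difference = 2.959 − 1.419 = 1.540.
The mean is pulled above the mode by the posterior's right skew.

1.540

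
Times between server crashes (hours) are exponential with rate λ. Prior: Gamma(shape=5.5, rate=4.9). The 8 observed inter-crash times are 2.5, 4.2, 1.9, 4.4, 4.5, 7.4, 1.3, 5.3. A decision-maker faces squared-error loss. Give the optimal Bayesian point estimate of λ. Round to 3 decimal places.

0.371

Σ times = 31.5. Posterior: Gamma(shape = 5.5+8 = 13.5, rate = 4.9+31.5 = 36.4).
Mode = (α−1)/β = 12.5/36.4 = 0.343.
Mean = α/β = 13.5/36.4 = 0.371.
Squared-error loss ⇒ the optimal estimator is the posterior mean.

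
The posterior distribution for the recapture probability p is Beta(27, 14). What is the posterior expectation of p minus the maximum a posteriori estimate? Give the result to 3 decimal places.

Mode = (27−1)/(27+14−2) = 26/39 = 0.667.
Mean = 27/(27+14) = 27/41 = 0.659.
Difference = 0.659 − 0.667 = -0.008.

-0.008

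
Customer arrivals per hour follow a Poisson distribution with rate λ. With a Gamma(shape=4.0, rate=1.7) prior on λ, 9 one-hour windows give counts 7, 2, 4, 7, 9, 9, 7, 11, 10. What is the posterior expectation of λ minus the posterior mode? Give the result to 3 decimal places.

0.093

Σ counts = 66. Posterior: Gamma(shape = 4.0+66 = 70.0, rate = 1.7+9 = 10.7).
Mode = (α−1)/β = 69.0/10.7 = 6.449.
Mean = α/β = 70.0/10.7 = 6.542.
Difference = 6.542 − 6.449 = 0.093.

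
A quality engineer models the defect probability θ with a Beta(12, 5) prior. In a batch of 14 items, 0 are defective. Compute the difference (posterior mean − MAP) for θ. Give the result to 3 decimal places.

Posterior: Beta(12+0, 5+14) = Beta(12, 19).
Mode = (12−1)/(12+19−2) = 11/29 = 0.379.
Mean = 12/(12+19) = 12/31 = 0.387.
Difference = 0.387 − 0.379 = 0.008.
The posterior is right-skewed, so the mean exceeds the mode.

0.008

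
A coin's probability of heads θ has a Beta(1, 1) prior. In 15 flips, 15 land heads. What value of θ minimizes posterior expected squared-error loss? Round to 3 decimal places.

0.941

Posterior: Beta(1+15, 1+0) = Beta(16, 1).
Since β = 1 ≤ 1 and α > 1, the Beta density is monotone increasing on [0,1]; the mode is at 1.
Mean = 16/(16+1) = 0.941.
Squared-error loss ⇒ the optimal estimator is the posterior mean.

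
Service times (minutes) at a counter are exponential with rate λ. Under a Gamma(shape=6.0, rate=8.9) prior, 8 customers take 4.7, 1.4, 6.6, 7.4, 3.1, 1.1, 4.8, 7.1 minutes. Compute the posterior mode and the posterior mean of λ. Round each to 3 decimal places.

MAP = 0.288, posterior mean = 0.310

Σ times = 36.2. Posterior: Gamma(shape = 6.0+8 = 14.0, rate = 8.9+36.2 = 45.1).
Mode = (α−1)/β = 13.0/45.1 = 0.288.
Mean = α/β = 14.0/45.1 = 0.310.
Right-skewed posterior ⇒ mode < mean.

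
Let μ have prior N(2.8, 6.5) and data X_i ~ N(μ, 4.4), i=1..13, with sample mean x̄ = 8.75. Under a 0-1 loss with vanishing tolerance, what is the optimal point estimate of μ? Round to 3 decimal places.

Posterior for μ is Normal. Precision-weighted mean: (1/6.5·2.8 + 13/4.4·8.75) / (1/6.5 + 13/4.4) = 8.456.
A Normal posterior is symmetric, so mode = mean.
This is the posterior mode — the MAP estimate.

8.456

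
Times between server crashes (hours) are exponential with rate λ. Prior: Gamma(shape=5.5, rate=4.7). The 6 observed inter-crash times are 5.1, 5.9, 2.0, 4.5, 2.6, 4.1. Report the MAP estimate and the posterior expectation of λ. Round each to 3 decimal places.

Σ times = 24.2. Posterior: Gamma(shape = 5.5+6 = 11.5, rate = 4.7+24.2 = 28.9).
Mode = (α−1)/β = 10.5/28.9 = 0.363.
Mean = α/β = 11.5/28.9 = 0.398.
The mean is pulled above the mode by the posterior's right skew.

MAP: 0.363. Posterior mean: 0.398.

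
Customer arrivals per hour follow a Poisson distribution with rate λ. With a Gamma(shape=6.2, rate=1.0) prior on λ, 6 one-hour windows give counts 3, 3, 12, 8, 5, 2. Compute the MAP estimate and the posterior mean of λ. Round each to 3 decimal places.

Σ counts = 33. Posterior: Gamma(shape = 6.2+33 = 39.2, rate = 1.0+6 = 7.0).
Mode = (α−1)/β = 38.2/7.0 = 5.457.
Mean = α/β = 39.2/7.0 = 5.600.

λ_MAP = 5.457, E[λ|data] = 5.600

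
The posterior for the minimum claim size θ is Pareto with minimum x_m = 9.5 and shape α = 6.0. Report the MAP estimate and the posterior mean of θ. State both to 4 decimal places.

MAP: 9.5000. Posterior mean: 11.4000.

The Pareto density is strictly decreasing on [x_m, ∞), so the mode is x_m = 9.5000.
Mean = α·x_m/(α−1) = 6.0·9.5/5.0 = 11.4000.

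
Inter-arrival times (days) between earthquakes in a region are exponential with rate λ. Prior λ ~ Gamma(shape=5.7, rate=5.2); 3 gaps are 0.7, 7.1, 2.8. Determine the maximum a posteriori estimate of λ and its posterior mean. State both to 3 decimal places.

Σ times = 10.6. Posterior: Gamma(shape = 5.7+3 = 8.7, rate = 5.2+10.6 = 15.8).
Mode = (α−1)/β = 7.7/15.8 = 0.487.
Mean = α/β = 8.7/15.8 = 0.551.

MAP: 0.487. Posterior mean: 0.551.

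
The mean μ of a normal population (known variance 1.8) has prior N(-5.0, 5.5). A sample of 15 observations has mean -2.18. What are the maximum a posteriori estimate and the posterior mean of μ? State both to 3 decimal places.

Posterior for μ is Normal. Precision-weighted mean: (1/5.5·-5.0 + 15/1.8·-2.18) / (1/5.5 + 15/1.8) = -2.240.
A Normal posterior is symmetric, so mode = mean.

MAP = -2.240; posterior mean = -2.240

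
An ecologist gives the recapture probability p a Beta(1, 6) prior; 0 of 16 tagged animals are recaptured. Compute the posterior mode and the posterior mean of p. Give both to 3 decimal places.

Posterior: Beta(1+0, 6+16) = Beta(1, 22).
Since α = 1 ≤ 1 and β > 1, the Beta density is monotone decreasing on [0,1]; the mode is at 0.
Mean = 1/(1+22) = 0.043.

p_MAP = 0.000, E[p|data] = 0.043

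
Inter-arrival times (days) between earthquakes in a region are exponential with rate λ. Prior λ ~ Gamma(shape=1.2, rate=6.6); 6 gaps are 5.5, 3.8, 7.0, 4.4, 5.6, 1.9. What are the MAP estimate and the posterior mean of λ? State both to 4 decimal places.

Σ times = 28.2. Posterior: Gamma(shape = 1.2+6 = 7.2, rate = 6.6+28.2 = 34.8).
Mode = (α−1)/β = 6.2/34.8 = 0.1782.
Mean = α/β = 7.2/34.8 = 0.2069.

MAP: 0.1782. Posterior mean: 0.2069.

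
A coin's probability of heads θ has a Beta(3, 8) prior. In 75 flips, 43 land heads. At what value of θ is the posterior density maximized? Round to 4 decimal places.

0.5357

Posterior: Beta(3+43, 8+32) = Beta(46, 40).
Mode = (46−1)/(46+40−2) = 45/84 = 0.5357.
Mean = 46/(46+40) = 46/86 = 0.5349.
This is the posterior mode — the MAP estimate.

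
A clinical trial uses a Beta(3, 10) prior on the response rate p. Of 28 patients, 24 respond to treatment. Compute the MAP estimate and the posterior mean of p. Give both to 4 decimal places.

Posterior: Beta(3+24, 10+4) = Beta(27, 14).
Mode = (27−1)/(27+14−2) = 26/39 = 0.6667.
Mean = 27/(27+14) = 27/41 = 0.6585.

MAP = 0.6667; posterior mean = 0.6585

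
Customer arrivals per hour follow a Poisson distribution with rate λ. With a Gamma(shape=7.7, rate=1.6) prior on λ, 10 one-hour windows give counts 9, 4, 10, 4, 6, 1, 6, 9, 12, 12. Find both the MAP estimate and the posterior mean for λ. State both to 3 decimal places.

Σ counts = 73. Posterior: Gamma(shape = 7.7+73 = 80.7, rate = 1.6+10 = 11.6).
Mode = (α−1)/β = 79.7/11.6 = 6.871.
Mean = α/β = 80.7/11.6 = 6.957.
Right-skewed posterior ⇒ mode < mean.

MAP: 6.871. Posterior mean: 6.957.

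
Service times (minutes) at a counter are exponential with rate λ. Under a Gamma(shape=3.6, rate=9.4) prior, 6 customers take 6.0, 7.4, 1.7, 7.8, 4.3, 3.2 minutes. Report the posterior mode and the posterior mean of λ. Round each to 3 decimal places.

MAP = 0.216; posterior mean = 0.241

Σ times = 30.4. Posterior: Gamma(shape = 3.6+6 = 9.6, rate = 9.4+30.4 = 39.8).
Mode = (α−1)/β = 8.6/39.8 = 0.216.
Mean = α/β = 9.6/39.8 = 0.241.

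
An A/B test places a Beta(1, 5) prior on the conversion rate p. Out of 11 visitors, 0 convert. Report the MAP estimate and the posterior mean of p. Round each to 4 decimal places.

Posterior: Beta(1+0, 5+11) = Beta(1, 16).
Since α = 1 ≤ 1 and β > 1, the Beta density is monotone decreasing on [0,1]; the mode is at 0.
Mean = 1/(1+16) = 0.0588.

MAP = 0.0000, posterior mean = 0.0588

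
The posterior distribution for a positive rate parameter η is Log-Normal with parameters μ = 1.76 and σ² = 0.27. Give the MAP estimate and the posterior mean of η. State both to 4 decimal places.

Mode = exp(μ − σ²) = exp(1.49) = 4.4371.
Mean = exp(μ + σ²/2) = exp(1.895) = 6.6525.
The mean is pulled above the mode by the posterior's right skew.

MAP: 4.4371. Posterior mean: 6.6525.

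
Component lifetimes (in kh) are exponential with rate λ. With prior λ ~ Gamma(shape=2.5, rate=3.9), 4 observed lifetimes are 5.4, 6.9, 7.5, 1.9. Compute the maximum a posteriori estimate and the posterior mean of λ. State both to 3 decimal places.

MAP: 0.215. Posterior mean: 0.254.

Σ times = 21.7. Posterior: Gamma(shape = 2.5+4 = 6.5, rate = 3.9+21.7 = 25.6).
Mode = (α−1)/β = 5.5/25.6 = 0.215.
Mean = α/β = 6.5/25.6 = 0.254.
The mean is pulled above the mode by the posterior's right skew.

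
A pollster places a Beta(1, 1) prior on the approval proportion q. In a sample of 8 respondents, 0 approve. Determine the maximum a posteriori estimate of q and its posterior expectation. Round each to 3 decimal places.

Posterior: Beta(1+0, 1+8) = Beta(1, 9).
Since α = 1 ≤ 1 and β > 1, the Beta density is monotone decreasing on [0,1]; the mode is at 0.
Mean = 1/(1+9) = 0.100.
Right-skewed posterior ⇒ mode < mean.

MAP = 0.000; posterior mean = 0.100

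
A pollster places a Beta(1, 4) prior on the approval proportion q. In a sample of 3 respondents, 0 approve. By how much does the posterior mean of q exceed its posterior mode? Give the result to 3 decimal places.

0.125

Posterior: Beta(1+0, 4+3) = Beta(1, 7).
Since α = 1 ≤ 1 and β > 1, the Beta density is monotone decreasing on [0,1]; the mode is at 0.
Mean = 1/(1+7) = 0.125.
Difference = 0.125 − 0.000 = 0.125.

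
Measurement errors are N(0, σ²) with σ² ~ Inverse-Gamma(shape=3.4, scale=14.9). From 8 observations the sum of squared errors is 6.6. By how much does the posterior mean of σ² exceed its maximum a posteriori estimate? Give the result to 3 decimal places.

0.677

Posterior: Inverse-Gamma(shape = 3.4+8/2 = 7.4, scale = 14.9+6.6/2 = 18.2).
Mode = β/(α+1) = 18.2/8.4 = 2.167.
Mean = β/(α−1) = 18.2/6.4 = 2.844.
Difference = 2.844 − 2.167 = 0.677.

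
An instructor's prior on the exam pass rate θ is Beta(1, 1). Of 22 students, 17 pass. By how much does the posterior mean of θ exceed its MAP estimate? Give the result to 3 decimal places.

Posterior: Beta(1+17, 1+5) = Beta(18, 6).
Mode = (18−1)/(18+6−2) = 17/22 = 0.773.
With a flat prior the MAP equals the MLE, 17/22.
Mean = 18/(18+6) = 18/24 = 0.750.
Difference = 0.750 − 0.773 = -0.023.
Left-skewed posterior ⇒ mean < mode.

-0.023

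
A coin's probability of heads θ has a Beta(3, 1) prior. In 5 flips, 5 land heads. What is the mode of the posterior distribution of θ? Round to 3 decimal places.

1.000

Posterior: Beta(3+5, 1+0) = Beta(8, 1).
Since β = 1 ≤ 1 and α > 1, the Beta density is monotone increasing on [0,1]; the mode is at 1.
Mean = 8/(8+1) = 0.889.
This is the posterior mode — the MAP estimate.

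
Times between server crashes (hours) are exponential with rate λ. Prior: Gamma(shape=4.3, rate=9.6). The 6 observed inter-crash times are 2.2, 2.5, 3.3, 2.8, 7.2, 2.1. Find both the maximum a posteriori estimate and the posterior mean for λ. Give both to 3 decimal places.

MAP: 0.313. Posterior mean: 0.347.

Σ times = 20.1. Posterior: Gamma(shape = 4.3+6 = 10.3, rate = 9.6+20.1 = 29.7).
Mode = (α−1)/β = 9.3/29.7 = 0.313.
Mean = α/β = 10.3/29.7 = 0.347.
The posterior is right-skewed, so the mean exceeds the mode.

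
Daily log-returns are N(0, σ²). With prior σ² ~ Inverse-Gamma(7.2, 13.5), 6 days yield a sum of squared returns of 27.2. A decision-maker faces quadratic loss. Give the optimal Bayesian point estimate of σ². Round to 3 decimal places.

Posterior: Inverse-Gamma(shape = 7.2+6/2 = 10.2, scale = 13.5+27.2/2 = 27.1).
Mode = β/(α+1) = 27.1/11.2 = 2.420.
Mean = β/(α−1) = 27.1/9.2 = 2.946.
Quadratic loss ⇒ the optimal estimator is the posterior mean.

2.946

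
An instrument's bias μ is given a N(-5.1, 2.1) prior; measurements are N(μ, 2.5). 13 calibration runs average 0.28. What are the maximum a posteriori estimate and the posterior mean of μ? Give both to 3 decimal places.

Posterior for μ is Normal. Precision-weighted mean: (1/2.1·-5.1 + 13/2.5·0.28) / (1/2.1 + 13/2.5) = -0.171.
A Normal posterior is symmetric, so mode = mean.

μ_MAP = -0.171, E[μ|data] = -0.171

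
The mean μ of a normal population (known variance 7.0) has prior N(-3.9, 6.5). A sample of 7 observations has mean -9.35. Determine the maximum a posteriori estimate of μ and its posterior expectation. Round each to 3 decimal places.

μ_MAP = -8.623, E[μ|data] = -8.623

Posterior for μ is Normal. Precision-weighted mean: (1/6.5·-3.9 + 7/7.0·-9.35) / (1/6.5 + 7/7.0) = -8.623.
A Normal posterior is symmetric, so mode = mean.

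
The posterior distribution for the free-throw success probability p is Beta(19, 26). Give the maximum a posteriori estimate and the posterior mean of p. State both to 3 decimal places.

maximum a posteriori estimate = 0.419, posterior mean = 0.422

Mode = (19−1)/(19+26−2) = 18/43 = 0.419.
Mean = 19/(19+26) = 19/45 = 0.422.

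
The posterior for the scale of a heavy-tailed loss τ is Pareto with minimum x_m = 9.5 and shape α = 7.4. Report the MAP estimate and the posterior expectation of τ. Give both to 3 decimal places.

MAP estimate = 9.500, posterior expectation = 10.984

The Pareto density is strictly decreasing on [x_m, ∞), so the mode is x_m = 9.500.
Mean = α·x_m/(α−1) = 7.4·9.5/6.4 = 10.984.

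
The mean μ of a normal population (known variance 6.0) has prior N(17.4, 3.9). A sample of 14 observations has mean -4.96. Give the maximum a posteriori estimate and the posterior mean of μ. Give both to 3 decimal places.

maximum a posteriori estimate = -2.746, posterior mean = -2.746

Posterior for μ is Normal. Precision-weighted mean: (1/3.9·17.4 + 14/6.0·-4.96) / (1/3.9 + 14/6.0) = -2.746.
A Normal posterior is symmetric, so mode = mean.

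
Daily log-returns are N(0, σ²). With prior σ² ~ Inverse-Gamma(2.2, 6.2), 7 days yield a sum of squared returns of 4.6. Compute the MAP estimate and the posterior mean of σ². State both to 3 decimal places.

Posterior: Inverse-Gamma(shape = 2.2+7/2 = 5.7, scale = 6.2+4.6/2 = 8.5).
Mode = β/(α+1) = 8.5/6.7 = 1.269.
Mean = β/(α−1) = 8.5/4.7 = 1.809.
Mean > mode: the posterior has a right tail.

MAP estimate = 1.269, posterior mean = 1.809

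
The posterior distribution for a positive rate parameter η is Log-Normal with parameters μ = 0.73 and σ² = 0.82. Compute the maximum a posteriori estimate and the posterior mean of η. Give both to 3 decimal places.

maximum a posteriori estimate = 0.914, posterior mean = 3.127

Mode = exp(μ − σ²) = exp(-0.09) = 0.914.
Mean = exp(μ + σ²/2) = exp(1.140) = 3.127.
Right-skewed posterior ⇒ mode < mean.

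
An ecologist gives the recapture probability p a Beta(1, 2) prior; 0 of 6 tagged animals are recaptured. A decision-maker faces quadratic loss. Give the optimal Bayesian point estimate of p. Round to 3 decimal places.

Posterior: Beta(1+0, 2+6) = Beta(1, 8).
Since α = 1 ≤ 1 and β > 1, the Beta density is monotone decreasing on [0,1]; the mode is at 0.
Mean = 1/(1+8) = 0.111.
Quadratic loss ⇒ the optimal estimator is the posterior mean.

0.111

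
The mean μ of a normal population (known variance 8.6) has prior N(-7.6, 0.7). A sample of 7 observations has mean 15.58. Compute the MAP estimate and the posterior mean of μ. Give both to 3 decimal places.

MAP: 0.813. Posterior mean: 0.813.

Posterior for μ is Normal. Precision-weighted mean: (1/0.7·-7.6 + 7/8.6·15.58) / (1/0.7 + 7/8.6) = 0.813.
A Normal posterior is symmetric, so mode = mean.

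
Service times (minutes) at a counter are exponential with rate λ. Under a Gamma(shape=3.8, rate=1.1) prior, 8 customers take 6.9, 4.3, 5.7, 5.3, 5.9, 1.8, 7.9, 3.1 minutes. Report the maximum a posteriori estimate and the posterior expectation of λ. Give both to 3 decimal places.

MAP: 0.257. Posterior mean: 0.281.

Σ times = 40.9. Posterior: Gamma(shape = 3.8+8 = 11.8, rate = 1.1+40.9 = 42.0).
Mode = (α−1)/β = 10.8/42.0 = 0.257.
Mean = α/β = 11.8/42.0 = 0.281.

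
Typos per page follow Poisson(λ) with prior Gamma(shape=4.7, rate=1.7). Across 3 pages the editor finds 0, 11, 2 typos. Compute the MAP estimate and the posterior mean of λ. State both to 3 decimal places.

Σ counts = 13. Posterior: Gamma(shape = 4.7+13 = 17.7, rate = 1.7+3 = 4.7).
Mode = (α−1)/β = 16.7/4.7 = 3.553.
Mean = α/β = 17.7/4.7 = 3.766.

MAP: 3.553. Posterior mean: 3.766.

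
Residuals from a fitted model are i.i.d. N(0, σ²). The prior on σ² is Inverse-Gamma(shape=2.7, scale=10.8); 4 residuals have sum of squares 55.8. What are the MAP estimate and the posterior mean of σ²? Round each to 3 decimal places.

MAP = 6.789, posterior mean = 10.459

Posterior: Inverse-Gamma(shape = 2.7+4/2 = 4.7, scale = 10.8+55.8/2 = 38.7).
Mode = β/(α+1) = 38.7/5.7 = 6.789.
Mean = β/(α−1) = 38.7/3.7 = 10.459.
The mean is pulled above the mode by the posterior's right skew.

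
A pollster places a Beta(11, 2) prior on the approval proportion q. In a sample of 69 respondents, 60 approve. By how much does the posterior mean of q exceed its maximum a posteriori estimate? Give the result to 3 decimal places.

Posterior: Beta(11+60, 2+9) = Beta(71, 11).
Mode = (71−1)/(71+11−2) = 70/80 = 0.875.
Mean = 71/(71+11) = 71/82 = 0.866.
Difference = 0.866 − 0.875 = -0.009.
Mode > mean: the posterior has a left tail.

-0.009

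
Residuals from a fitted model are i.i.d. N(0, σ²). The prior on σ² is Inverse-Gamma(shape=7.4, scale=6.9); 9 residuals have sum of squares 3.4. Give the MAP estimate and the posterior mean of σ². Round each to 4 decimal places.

Posterior: Inverse-Gamma(shape = 7.4+9/2 = 11.9, scale = 6.9+3.4/2 = 8.6).
Mode = β/(α+1) = 8.6/12.9 = 0.6667.
Mean = β/(α−1) = 8.6/10.9 = 0.7890.
Right-skewed posterior ⇒ mode < mean.

MAP: 0.6667. Posterior mean: 0.7890.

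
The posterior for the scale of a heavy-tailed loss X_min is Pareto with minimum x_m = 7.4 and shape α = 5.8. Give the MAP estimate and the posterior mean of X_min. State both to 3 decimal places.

MAP = 7.400, posterior mean = 8.942

The Pareto density is strictly decreasing on [x_m, ∞), so the mode is x_m = 7.400.
Mean = α·x_m/(α−1) = 5.8·7.4/4.8 = 8.942.
The posterior is right-skewed, so the mean exceeds the mode.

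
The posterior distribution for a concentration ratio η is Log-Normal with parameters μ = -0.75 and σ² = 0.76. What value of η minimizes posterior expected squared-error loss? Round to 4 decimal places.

Mode = exp(μ − σ²) = exp(-1.51) = 0.2209.
Mean = exp(μ + σ²/2) = exp(-0.370) = 0.6907.
Squared-error loss ⇒ the optimal estimator is the posterior mean.

0.6907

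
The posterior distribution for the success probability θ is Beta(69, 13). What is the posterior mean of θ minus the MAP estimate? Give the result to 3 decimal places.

Mode = (69−1)/(69+13−2) = 68/80 = 0.850.
Mean = 69/(69+13) = 69/82 = 0.841.
Difference = 0.841 − 0.850 = -0.009.
Left-skewed posterior ⇒ mean < mode.

-0.009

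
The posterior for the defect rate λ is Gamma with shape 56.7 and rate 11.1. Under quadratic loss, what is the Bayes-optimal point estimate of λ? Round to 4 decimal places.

5.1081

Mode = (α−1)/β = 55.7/11.1 = 5.0180.
Mean = α/β = 56.7/11.1 = 5.1081.
Quadratic loss ⇒ the optimal estimator is the posterior mean.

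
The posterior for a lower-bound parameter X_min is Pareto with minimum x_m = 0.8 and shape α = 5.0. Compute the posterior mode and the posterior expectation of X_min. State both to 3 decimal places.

MAP: 0.800. Posterior mean: 1.000.

The Pareto density is strictly decreasing on [x_m, ∞), so the mode is x_m = 0.800.
Mean = α·x_m/(α−1) = 5.0·0.8/4.0 = 1.000.
The posterior is right-skewed, so the mean exceeds the mode.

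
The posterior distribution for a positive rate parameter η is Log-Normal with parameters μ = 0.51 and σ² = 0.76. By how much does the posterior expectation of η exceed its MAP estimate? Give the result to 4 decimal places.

Mode = exp(μ − σ²) = exp(-0.25) = 0.7788.
Mean = exp(μ + σ²/2) = exp(0.890) = 2.4351.
Difference = 2.4351 − 0.7788 = 1.6563.

1.6563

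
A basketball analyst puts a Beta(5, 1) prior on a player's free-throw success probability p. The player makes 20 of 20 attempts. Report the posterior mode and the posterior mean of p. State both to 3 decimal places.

Posterior: Beta(5+20, 1+0) = Beta(25, 1).
Since β = 1 ≤ 1 and α > 1, the Beta density is monotone increasing on [0,1]; the mode is at 1.
Mean = 25/(25+1) = 0.962.
Left-skewed posterior ⇒ mean < mode.

MAP: 1.000. Posterior mean: 0.962.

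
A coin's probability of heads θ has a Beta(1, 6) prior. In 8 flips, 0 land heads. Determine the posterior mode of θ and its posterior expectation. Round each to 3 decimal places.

MAP: 0.000. Posterior mean: 0.067.

Posterior: Beta(1+0, 6+8) = Beta(1, 14).
Since α = 1 ≤ 1 and β > 1, the Beta density is monotone decreasing on [0,1]; the mode is at 0.
Mean = 1/(1+14) = 0.067.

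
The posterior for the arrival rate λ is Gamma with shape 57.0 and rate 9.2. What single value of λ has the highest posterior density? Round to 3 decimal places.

Mode = (α−1)/β = 56.0/9.2 = 6.087.
Mean = α/β = 57.0/9.2 = 6.196.
This is the posterior mode — the MAP estimate.

6.087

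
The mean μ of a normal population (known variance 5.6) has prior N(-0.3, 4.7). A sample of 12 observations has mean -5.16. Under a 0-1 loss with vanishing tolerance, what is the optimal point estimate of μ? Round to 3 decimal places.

Posterior for μ is Normal. Precision-weighted mean: (1/4.7·-0.3 + 12/5.6·-5.16) / (1/4.7 + 12/5.6) = -4.721.
A Normal posterior is symmetric, so mode = mean.
This is the posterior mode — the MAP estimate.

-4.721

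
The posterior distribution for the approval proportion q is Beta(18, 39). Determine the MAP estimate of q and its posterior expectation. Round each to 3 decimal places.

Mode = (18−1)/(18+39−2) = 17/55 = 0.309.
Mean = 18/(18+39) = 18/57 = 0.316.

MAP = 0.309, posterior mean = 0.316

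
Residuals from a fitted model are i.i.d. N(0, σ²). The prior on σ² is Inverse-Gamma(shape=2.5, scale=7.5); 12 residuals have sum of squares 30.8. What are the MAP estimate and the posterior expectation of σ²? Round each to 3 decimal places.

Posterior: Inverse-Gamma(shape = 2.5+12/2 = 8.5, scale = 7.5+30.8/2 = 22.9).
Mode = β/(α+1) = 22.9/9.5 = 2.411.
Mean = β/(α−1) = 22.9/7.5 = 3.053.
The posterior is right-skewed, so the mean exceeds the mode.

MAP: 2.411. Posterior mean: 3.053.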